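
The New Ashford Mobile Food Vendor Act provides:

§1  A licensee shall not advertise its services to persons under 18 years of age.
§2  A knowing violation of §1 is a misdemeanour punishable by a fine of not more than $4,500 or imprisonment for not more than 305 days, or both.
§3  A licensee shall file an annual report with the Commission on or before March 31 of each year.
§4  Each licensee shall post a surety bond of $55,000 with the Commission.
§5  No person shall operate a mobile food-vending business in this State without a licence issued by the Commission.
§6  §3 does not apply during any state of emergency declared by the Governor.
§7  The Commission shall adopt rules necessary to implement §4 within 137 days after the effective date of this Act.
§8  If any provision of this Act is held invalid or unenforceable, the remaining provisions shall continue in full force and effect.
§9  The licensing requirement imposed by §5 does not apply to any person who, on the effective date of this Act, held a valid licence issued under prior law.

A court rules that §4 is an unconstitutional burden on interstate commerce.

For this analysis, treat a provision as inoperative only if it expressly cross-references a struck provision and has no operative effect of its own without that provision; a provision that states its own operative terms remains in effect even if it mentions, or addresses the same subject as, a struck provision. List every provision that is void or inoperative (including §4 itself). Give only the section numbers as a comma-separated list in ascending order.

4, 7

§4 is struck. The only function of §7 is the rulemaking mandate for §4, so it cannot stand once §4 is removed. §8 is a severability clause and preserves every provision that can still be given independent effect. §1, §2, §3, §5, §6, §8, and §9 remain in effect.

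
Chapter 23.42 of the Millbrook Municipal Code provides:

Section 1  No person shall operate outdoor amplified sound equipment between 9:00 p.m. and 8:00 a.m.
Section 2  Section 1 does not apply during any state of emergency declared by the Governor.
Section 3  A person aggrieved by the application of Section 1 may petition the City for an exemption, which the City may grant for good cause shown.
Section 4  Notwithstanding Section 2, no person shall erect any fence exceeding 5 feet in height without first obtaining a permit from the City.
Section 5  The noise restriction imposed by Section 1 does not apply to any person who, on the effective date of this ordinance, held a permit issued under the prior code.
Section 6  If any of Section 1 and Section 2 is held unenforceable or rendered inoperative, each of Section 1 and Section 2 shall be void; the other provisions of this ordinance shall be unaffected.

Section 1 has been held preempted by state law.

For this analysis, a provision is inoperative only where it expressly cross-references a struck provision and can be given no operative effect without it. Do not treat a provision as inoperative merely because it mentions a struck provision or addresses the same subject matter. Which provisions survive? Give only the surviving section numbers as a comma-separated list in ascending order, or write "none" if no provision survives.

Section 1 is struck. Section 2 has no operative effect of its own apart from Section 1 and is therefore inoperative. Section 3 merely fixes the exemption procedure for Section 1; with Section 1 gone it has nothing to operate on and falls away. The only function of Section 5 is the grandfather exemption from Section 1, so it cannot stand once Section 1 is removed. Although Section 4 refers to Section 2, its operative terms do not depend on Section 2, so it remains in effect. Section 6 declares Section 1 and Section 2 mutually dependent; since one of them has fallen, all of them are of no effect. The remainder continues in force under Section 6. The provisions still in force are Section 4 and Section 6.

4, 6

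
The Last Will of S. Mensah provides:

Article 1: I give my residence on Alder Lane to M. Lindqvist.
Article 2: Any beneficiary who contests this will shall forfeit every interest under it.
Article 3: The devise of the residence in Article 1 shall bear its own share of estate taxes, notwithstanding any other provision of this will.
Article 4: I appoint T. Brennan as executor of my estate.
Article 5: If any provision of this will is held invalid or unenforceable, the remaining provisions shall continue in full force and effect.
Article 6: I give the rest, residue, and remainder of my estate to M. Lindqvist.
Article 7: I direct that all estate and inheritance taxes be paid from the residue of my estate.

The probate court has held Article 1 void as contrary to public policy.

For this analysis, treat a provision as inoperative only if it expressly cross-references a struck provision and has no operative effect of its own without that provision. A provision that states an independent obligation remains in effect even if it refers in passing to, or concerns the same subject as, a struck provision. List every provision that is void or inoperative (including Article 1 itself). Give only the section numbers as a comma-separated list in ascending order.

1, 3

Article 1 is struck. Article 3 merely fixes the tax charge on Article 1; with Article 1 gone it has nothing to operate on and falls away. Article 5 is a severability clause and preserves every provision that can still be given independent effect. The provisions still in force are Article 2, Article 4, Article 5, Article 6, and Article 7.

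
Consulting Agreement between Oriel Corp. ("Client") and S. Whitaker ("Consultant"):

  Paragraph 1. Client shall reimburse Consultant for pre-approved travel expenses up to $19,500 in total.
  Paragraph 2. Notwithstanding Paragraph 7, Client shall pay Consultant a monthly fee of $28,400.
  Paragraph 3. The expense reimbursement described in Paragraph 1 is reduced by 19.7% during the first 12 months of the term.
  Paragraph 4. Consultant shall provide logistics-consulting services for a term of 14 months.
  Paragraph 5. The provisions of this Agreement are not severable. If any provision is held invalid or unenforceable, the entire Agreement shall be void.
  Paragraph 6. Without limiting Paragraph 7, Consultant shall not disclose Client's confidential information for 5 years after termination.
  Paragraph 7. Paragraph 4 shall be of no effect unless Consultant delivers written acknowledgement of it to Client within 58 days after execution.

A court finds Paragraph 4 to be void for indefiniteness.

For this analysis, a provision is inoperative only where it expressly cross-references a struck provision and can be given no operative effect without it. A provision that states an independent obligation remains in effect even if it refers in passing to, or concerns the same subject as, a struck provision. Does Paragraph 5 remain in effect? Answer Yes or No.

Paragraph 4 is struck. Paragraph 7 merely fixes the acknowledgement condition for Paragraph 4; with Paragraph 4 gone it has nothing to operate on and falls away. Paragraph 5 provides that the Agreement is not severable, so the invalidity of any one provision voids the entire Agreement. No provision of the Agreement survives. Paragraph 5 is among the inoperative provisions, so the answer is no.

No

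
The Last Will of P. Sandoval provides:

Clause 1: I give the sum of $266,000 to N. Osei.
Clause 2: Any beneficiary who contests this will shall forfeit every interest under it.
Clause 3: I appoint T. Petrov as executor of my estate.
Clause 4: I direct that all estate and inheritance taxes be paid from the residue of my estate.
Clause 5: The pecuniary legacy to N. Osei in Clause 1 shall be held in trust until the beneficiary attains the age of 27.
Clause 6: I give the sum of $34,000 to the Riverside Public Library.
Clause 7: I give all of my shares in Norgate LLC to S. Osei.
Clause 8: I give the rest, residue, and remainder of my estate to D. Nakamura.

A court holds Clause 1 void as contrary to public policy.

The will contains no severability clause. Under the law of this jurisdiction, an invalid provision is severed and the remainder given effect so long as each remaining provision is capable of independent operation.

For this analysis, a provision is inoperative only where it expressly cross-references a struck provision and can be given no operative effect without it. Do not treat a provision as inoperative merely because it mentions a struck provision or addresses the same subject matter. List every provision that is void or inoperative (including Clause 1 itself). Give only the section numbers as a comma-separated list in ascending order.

Clause 1 is struck. The only function of Clause 5 is the trust for Clause 1, so it cannot stand once Clause 1 is removed. Under the stated default rule, only provisions that cannot operate independently fall away; the rest are enforced. The provisions still in force are Clause 2, Clause 3, Clause 4, Clause 6, Clause 7, and Clause 8.

1, 5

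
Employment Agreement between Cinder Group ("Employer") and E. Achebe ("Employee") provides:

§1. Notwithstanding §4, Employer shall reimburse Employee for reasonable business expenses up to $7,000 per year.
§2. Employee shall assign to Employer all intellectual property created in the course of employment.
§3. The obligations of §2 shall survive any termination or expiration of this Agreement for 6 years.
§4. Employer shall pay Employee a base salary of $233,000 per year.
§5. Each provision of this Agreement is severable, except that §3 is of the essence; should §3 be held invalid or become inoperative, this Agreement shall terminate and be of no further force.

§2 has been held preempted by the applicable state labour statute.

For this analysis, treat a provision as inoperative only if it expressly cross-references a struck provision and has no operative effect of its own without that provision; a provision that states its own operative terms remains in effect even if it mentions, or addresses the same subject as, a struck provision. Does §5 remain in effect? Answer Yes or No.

§2 is struck. §3 has no operative effect of its own apart from §2 and is therefore inoperative. §5 makes §3 an essential term, and §3 has been rendered inoperative by the cascade; under §5, the entire Agreement is therefore void. No provision of the Agreement survives. §5 is among the inoperative provisions, so the answer is no.

No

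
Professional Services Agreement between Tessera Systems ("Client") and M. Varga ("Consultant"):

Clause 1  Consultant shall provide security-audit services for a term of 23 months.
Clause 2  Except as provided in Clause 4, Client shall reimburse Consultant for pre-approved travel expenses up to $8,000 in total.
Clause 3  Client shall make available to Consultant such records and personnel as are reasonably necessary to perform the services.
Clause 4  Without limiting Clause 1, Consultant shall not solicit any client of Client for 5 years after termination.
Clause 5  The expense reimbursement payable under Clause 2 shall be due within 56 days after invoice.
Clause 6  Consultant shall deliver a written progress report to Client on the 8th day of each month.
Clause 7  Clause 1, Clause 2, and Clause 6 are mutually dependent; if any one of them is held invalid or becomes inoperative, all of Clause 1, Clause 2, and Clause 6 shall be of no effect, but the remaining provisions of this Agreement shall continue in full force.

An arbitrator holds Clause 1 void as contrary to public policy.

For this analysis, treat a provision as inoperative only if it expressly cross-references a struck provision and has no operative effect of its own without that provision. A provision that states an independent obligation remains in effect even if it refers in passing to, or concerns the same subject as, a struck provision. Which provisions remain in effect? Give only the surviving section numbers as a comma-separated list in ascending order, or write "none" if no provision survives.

Clause 1 is struck. Clause 4 mentions Clause 1 but its own obligation stands independently of Clause 1, so Clause 4 is not affected. No other provision's operative terms depend on Clause 1. Clause 7 declares Clause 1, Clause 2, and Clause 6 mutually dependent; since one of them has fallen, all of them are of no effect. That brings down Clause 2 and Clause 6 as well. Clause 5 in turn depends solely on a provision now struck and likewise falls. The remainder continues in force under Clause 7. Clause 3, Clause 4, and Clause 7 remain in effect.

3, 4, 7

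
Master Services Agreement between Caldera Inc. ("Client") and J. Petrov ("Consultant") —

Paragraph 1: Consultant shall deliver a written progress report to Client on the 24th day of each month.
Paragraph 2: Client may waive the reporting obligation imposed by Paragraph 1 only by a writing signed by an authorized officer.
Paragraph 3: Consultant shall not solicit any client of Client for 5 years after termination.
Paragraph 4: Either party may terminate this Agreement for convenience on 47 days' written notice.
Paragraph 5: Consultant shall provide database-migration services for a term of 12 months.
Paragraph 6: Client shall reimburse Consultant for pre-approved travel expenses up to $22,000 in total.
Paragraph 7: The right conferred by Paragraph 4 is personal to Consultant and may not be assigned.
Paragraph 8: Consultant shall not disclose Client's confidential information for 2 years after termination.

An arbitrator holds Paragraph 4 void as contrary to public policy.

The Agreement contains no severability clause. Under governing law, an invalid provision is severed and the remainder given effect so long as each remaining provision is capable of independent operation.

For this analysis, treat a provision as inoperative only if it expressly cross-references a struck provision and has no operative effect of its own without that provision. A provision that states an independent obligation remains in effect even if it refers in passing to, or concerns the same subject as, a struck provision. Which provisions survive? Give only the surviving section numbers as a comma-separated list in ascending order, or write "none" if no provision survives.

1, 2, 3, 5, 6, 8

Paragraph 4 is struck. Paragraph 7 operates only by reference to Paragraph 4, so it falls with Paragraph 4. Under the stated default rule, only provisions that cannot operate independently fall away; the rest are enforced. The provisions still in force are Paragraph 1, Paragraph 2, Paragraph 3, Paragraph 5, Paragraph 6, and Paragraph 8.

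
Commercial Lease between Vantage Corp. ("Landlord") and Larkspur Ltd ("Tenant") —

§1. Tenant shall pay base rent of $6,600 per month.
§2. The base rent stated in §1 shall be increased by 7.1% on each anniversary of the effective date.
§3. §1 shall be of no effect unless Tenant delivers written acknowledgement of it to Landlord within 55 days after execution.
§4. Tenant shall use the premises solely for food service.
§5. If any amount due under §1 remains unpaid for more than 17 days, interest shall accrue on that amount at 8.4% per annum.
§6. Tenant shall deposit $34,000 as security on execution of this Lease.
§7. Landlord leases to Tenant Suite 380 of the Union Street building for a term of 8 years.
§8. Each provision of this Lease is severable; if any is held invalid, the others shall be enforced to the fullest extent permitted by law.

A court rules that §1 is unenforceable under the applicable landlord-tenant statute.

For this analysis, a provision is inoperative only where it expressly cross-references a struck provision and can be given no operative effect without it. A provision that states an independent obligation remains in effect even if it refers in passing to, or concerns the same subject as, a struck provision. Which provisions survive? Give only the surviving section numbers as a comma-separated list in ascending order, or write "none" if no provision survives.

4, 6, 7, 8

§1 is struck. The whole of §2 is the escalation of the base rent, defined by reference to §1, so §2 cannot stand once §1 is removed. §3 has no operative effect of its own apart from §1 and is therefore inoperative. §5 has no operative effect of its own apart from §1 and is therefore inoperative. Under the severability clause in §8, the remaining provisions continue in force. The provisions still in force are §4, §6, §7, and §8.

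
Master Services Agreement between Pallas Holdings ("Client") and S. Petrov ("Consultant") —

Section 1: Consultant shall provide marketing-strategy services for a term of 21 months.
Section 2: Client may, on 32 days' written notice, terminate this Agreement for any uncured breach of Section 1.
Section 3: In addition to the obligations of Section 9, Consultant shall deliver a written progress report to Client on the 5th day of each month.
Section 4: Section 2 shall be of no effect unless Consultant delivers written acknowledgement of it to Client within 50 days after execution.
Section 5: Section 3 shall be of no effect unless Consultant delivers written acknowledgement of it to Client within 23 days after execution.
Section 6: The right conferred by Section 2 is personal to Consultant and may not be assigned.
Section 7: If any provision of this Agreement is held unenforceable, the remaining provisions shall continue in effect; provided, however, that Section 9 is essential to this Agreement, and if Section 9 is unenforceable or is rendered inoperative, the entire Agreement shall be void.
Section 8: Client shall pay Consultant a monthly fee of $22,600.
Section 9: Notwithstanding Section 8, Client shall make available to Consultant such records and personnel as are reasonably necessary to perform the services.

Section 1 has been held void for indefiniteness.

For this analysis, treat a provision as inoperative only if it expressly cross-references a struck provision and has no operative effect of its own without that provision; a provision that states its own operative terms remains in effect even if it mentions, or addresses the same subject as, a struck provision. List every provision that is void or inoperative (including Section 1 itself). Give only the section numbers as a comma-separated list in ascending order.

1, 2, 4, 6

Section 1 is struck. The only function of Section 2 is the termination right for breach of Section 1, so it cannot stand once Section 1 is removed. Section 4 has no operative effect of its own apart from Section 2 and is therefore inoperative. Section 6 has no operative effect of its own apart from Section 2 and is therefore inoperative. Section 7 makes Section 9 an essential term, but Section 9 is unaffected, so the severability proviso in Section 7 preserves the remaining provisions. That leaves Section 3, Section 5, Section 7, Section 8, and Section 9 in effect.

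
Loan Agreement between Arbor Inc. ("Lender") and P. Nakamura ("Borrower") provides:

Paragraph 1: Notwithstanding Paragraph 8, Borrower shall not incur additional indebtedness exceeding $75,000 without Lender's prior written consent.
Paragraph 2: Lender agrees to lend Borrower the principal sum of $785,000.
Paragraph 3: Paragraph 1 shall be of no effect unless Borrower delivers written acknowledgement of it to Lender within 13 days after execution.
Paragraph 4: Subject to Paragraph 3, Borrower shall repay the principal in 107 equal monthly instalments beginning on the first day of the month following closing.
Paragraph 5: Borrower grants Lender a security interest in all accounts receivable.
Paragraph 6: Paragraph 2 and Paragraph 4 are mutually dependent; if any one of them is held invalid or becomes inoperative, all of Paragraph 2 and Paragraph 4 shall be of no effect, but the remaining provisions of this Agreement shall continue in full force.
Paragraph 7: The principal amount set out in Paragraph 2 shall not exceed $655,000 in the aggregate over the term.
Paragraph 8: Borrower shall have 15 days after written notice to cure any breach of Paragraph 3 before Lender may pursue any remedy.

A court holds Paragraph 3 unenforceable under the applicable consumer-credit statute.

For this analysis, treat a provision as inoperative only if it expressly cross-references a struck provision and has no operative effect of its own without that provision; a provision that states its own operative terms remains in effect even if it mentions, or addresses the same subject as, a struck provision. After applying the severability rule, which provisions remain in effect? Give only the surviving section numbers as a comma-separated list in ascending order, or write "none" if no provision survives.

Paragraph 3 is struck. Paragraph 8 operates only by reference to Paragraph 3, so it falls with Paragraph 3. Paragraph 4 mentions Paragraph 3 but its own obligation stands independently of Paragraph 3, so Paragraph 4 is not affected. Although Paragraph 1 refers to Paragraph 8, its operative terms do not depend on Paragraph 8, so it remains in effect. Paragraph 6 ties Paragraph 2 and Paragraph 4 together, but none of those is affected here; the remaining provisions continue in force under Paragraph 6. That leaves Paragraph 1, Paragraph 2, Paragraph 4, Paragraph 5, Paragraph 6, and Paragraph 7 in effect.

1, 2, 4, 5, 6, 7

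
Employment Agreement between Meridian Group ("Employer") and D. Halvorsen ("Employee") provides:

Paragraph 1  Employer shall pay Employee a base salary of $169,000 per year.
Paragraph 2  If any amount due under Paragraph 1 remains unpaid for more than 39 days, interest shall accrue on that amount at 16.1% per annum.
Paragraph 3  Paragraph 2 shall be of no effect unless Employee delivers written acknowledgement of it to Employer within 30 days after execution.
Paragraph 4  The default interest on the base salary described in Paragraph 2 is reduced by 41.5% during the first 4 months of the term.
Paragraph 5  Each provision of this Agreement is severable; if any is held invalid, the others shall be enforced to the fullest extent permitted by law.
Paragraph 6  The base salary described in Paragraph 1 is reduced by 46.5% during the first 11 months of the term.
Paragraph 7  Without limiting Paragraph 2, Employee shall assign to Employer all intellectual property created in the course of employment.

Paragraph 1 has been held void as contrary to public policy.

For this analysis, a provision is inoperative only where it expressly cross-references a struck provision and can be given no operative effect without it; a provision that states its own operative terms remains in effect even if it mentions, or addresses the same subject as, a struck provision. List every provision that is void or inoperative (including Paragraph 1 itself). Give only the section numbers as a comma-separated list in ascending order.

1, 2, 3, 4, 6

Paragraph 1 is struck. Paragraph 2 operates only by reference to Paragraph 1, so it falls with Paragraph 1. The whole of Paragraph 6 is the introductory reduction to the base salary, defined by reference to Paragraph 1, so Paragraph 6 cannot stand once Paragraph 1 is removed. Paragraph 3 operates only by reference to Paragraph 2, so it falls with Paragraph 2. Paragraph 4 does nothing except set the introductory reduction to the default interest on the base salary by reference to Paragraph 2; with Paragraph 2 gone it has no independent effect and is inoperative. Paragraph 7 mentions Paragraph 2 but its own obligation stands independently of Paragraph 2, so Paragraph 7 is not affected. Paragraph 5 is a severability clause and preserves every provision that can still be given independent effect. That leaves Paragraph 5 and Paragraph 7 in effect.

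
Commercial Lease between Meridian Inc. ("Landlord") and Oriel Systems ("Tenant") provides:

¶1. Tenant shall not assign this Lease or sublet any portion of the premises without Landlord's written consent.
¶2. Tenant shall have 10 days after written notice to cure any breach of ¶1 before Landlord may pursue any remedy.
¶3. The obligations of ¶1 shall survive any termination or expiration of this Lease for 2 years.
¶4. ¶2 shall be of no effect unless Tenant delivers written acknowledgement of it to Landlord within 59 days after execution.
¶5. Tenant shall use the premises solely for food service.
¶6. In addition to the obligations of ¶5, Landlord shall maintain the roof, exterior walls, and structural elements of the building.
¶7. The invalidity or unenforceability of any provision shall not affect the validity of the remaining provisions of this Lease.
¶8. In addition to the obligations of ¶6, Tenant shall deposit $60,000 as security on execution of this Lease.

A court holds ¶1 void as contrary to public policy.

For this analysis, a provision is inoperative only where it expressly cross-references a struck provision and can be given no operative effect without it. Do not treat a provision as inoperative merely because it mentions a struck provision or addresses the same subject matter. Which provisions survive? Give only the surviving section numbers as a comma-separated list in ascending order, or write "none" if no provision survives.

5, 6, 7, 8

¶1 is struck. ¶2 has no operative effect of its own apart from ¶1 and is therefore inoperative. ¶3 has no operative effect of its own apart from ¶1 and is therefore inoperative. The only function of ¶4 is the acknowledgement condition for ¶2, so it cannot stand once ¶2 is removed. Under the severability clause in ¶7, the remaining provisions continue in force. ¶5, ¶6, ¶7, and ¶8 remain in effect.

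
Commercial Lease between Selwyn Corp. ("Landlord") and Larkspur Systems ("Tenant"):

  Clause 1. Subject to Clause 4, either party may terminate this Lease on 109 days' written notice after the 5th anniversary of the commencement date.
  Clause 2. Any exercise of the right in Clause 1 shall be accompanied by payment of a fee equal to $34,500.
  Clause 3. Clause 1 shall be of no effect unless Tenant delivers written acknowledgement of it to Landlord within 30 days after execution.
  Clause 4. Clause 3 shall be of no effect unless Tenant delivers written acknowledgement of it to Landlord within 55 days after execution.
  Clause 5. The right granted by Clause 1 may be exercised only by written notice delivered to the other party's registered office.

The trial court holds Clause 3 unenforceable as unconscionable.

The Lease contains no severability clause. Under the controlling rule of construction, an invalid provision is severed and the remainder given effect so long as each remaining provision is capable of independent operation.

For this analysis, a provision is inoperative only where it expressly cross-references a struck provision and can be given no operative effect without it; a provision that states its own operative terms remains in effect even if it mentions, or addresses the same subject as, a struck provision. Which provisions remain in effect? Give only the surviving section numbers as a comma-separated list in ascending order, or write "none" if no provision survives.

Clause 3 is struck. The only function of Clause 4 is the acknowledgement condition for Clause 3, so it cannot stand once Clause 3 is removed. Clause 1 mentions Clause 4 but its own obligation stands independently of Clause 4, so Clause 1 is not affected. With no severability clause, the stated default rule severs what cannot stand and enforces each remaining provision that can operate on its own. That leaves Clause 1, Clause 2, and Clause 5 in effect.

1, 2, 5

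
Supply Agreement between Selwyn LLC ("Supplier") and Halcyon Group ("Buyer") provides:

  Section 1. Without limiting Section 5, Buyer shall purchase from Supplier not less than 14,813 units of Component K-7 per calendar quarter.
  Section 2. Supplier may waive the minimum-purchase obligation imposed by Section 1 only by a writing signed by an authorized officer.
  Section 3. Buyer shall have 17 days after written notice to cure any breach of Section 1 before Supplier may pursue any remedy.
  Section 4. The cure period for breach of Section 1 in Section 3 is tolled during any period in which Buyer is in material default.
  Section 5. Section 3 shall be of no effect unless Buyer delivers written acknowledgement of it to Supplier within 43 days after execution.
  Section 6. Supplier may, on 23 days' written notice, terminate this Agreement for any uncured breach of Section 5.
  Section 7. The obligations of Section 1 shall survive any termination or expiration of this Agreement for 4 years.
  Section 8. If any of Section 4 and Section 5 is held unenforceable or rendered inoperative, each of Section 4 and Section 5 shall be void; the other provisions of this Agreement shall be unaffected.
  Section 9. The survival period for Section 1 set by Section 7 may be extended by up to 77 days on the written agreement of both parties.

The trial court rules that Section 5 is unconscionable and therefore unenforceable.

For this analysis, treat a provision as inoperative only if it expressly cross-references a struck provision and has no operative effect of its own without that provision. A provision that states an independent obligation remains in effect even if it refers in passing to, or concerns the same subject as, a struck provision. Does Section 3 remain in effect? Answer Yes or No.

Yes

Section 5 is struck. Section 6 merely fixes the termination right for breach of Section 5; with Section 5 gone it has nothing to operate on and falls away. Although Section 1 refers to Section 5, its operative terms do not depend on Section 5, so it remains in effect. Section 8 declares Section 4 and Section 5 mutually dependent; since one of them has fallen, all of them are of no effect. That brings down Section 4 as well. The remainder continues in force under Section 8. That leaves Section 1, Section 2, Section 3, Section 7, Section 8, and Section 9 in effect. Section 3 is among the surviving provisions, so the answer is yes.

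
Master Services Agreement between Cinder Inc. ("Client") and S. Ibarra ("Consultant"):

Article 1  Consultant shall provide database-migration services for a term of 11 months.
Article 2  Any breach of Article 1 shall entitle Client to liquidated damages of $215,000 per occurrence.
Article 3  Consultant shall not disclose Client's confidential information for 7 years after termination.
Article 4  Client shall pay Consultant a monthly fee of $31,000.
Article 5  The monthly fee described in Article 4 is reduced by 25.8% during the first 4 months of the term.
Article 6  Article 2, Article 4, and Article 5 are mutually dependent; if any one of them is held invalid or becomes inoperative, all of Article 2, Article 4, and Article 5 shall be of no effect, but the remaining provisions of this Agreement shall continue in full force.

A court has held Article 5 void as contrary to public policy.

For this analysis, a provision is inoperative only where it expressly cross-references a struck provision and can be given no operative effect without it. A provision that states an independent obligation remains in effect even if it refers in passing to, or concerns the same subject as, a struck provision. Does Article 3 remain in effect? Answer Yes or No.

Yes

Article 5 is struck. No other provision's operative terms depend on Article 5. Article 6 declares Article 2, Article 4, and Article 5 mutually dependent; since one of them has fallen, all of them are of no effect. That brings down Article 2 and Article 4 as well. The remainder continues in force under Article 6. Article 1, Article 3, and Article 6 remain in effect. Article 3 is among the surviving provisions, so the answer is yes.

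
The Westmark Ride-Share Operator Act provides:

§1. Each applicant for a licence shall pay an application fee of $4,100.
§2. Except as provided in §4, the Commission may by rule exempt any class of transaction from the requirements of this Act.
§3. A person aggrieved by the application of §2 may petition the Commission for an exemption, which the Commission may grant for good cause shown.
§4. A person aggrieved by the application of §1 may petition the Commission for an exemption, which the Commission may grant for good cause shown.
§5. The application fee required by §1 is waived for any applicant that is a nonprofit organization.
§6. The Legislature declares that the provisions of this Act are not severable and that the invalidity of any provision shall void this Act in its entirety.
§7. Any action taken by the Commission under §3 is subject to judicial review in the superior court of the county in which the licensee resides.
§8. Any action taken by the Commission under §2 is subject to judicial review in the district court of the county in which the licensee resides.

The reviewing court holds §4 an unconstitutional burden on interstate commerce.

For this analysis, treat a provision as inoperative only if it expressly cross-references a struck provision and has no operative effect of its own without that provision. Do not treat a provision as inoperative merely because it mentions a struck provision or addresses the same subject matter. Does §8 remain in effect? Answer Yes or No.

No

§4 is struck. No other provision's operative terms depend on §4. §6 provides that the Act is not severable, so the invalidity of any one provision voids the entire Act. No provision of the Act survives. §8 is among the inoperative provisions, so the answer is no.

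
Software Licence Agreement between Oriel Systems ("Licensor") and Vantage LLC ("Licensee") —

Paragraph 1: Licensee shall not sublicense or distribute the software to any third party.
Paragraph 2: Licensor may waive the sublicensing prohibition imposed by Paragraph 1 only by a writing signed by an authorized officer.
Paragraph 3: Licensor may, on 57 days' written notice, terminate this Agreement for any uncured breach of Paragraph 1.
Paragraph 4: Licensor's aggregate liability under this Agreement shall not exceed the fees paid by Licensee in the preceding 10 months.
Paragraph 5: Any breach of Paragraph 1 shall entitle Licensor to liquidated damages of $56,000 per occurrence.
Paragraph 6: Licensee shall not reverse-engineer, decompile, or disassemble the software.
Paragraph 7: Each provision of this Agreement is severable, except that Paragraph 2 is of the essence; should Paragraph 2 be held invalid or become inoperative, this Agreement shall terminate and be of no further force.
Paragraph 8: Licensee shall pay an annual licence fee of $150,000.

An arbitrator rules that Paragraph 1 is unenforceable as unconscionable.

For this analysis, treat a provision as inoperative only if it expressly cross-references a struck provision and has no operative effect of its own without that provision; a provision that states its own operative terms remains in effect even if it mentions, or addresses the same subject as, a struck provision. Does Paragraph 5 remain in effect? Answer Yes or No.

No

Paragraph 1 is struck. Paragraph 2 merely fixes the waiver condition for Paragraph 1; with Paragraph 1 gone it has nothing to operate on and falls away. Paragraph 3 merely fixes the termination right for breach of Paragraph 1; with Paragraph 1 gone it has nothing to operate on and falls away. Paragraph 5 has no operative effect of its own apart from Paragraph 1 and is therefore inoperative. Paragraph 7 makes Paragraph 2 an essential term, and Paragraph 2 has been rendered inoperative by the cascade; under Paragraph 7, the entire Agreement is therefore void. No provision of the Agreement survives. Paragraph 5 is among the inoperative provisions, so the answer is no.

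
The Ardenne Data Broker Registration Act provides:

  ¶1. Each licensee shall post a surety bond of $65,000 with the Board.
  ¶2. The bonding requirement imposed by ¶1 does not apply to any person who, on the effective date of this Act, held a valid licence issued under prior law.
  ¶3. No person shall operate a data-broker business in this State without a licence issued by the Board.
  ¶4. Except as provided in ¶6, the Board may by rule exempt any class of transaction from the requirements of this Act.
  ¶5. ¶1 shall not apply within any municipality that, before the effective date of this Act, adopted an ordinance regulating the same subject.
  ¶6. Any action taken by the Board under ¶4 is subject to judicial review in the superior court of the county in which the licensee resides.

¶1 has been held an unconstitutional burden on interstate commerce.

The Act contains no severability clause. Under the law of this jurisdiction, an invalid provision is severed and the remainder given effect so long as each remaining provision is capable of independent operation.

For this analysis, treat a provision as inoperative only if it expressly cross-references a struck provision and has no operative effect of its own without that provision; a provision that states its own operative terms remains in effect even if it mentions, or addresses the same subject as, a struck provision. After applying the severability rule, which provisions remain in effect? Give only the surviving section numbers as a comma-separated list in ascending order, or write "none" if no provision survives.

3, 4, 6

¶1 is struck. ¶2 merely fixes the grandfather exemption from ¶1; with ¶1 gone it has nothing to operate on and falls away. ¶5 has no operative effect of its own apart from ¶1 and is therefore inoperative. With no severability clause, the stated default rule severs what cannot stand and enforces each remaining provision that can operate on its own. ¶3, ¶4, and ¶6 remain in effect.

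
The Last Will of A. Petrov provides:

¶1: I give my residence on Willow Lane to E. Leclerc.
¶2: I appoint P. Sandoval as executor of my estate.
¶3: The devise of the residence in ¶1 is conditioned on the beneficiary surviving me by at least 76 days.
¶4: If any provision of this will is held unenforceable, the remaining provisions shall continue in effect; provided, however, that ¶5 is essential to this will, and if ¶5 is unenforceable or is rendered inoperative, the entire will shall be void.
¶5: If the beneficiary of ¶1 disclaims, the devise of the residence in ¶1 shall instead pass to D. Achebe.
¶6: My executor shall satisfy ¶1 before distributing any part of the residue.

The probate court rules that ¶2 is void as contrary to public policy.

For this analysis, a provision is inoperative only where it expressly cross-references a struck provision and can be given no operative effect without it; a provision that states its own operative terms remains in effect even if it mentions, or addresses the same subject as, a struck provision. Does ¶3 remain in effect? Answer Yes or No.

¶2 is struck. No other provision's operative terms depend on ¶2. ¶4 makes ¶5 an essential term, but ¶5 is unaffected, so the severability proviso in ¶4 preserves the remaining provisions. The provisions still in force are ¶1, ¶3, ¶4, ¶5, and ¶6. ¶3 is among the surviving provisions, so the answer is yes.

Yes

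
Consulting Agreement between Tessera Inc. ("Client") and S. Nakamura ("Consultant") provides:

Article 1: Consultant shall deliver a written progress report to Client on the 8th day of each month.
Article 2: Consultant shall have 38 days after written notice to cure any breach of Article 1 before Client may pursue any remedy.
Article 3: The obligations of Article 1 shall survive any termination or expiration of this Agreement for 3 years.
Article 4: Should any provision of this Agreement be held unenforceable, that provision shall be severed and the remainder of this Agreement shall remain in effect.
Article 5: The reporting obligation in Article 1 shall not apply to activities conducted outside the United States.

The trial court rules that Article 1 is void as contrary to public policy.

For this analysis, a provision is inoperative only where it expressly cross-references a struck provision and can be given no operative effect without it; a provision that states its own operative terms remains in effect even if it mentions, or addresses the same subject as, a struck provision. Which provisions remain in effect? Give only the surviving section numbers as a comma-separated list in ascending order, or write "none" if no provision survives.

Article 1 is struck. Article 2 has no operative effect of its own apart from Article 1 and is therefore inoperative. Article 3 has no operative effect of its own apart from Article 1 and is therefore inoperative. Article 5 does nothing except set the carve-out from the reporting obligation by reference to Article 1; with Article 1 gone it has no independent effect and is inoperative. Under the severability clause in Article 4, the remaining provisions continue in force. Only Article 4 remains in effect.

4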